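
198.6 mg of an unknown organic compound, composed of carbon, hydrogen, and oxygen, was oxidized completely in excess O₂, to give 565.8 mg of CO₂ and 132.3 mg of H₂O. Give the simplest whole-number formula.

C7H8O

mol C = 0.5658 g CO₂ ÷ 44.009 g/mol = 0.012856 mol
mol H = 2 × 0.1323 g H₂O ÷ 18.015 g/mol = 0.014688 mol
mass O = 0.1986 − (0.15442 + 0.014805) = 0.029376 g → mol O = 0.029376 ÷ 15.999 = 0.0018361 mol
Divide by the smallest (0.0018361 mol): C 7.002, H 7.999, O 1.000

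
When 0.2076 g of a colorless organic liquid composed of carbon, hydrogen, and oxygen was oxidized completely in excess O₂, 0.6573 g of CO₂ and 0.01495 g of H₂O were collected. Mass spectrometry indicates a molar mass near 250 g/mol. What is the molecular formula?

C18H2O2

mol C = 0.6573 g CO₂ ÷ 44.009 g/mol = 0.014936 mol
mol H = 2 × 0.01495 g H₂O ÷ 18.015 g/mol = 0.0016597 mol
mass O = 0.2076 − (0.17939 + 0.0016730) = 0.026536 g → mol O = 0.026536 ÷ 15.999 = 0.0016586 mol
Divide by the smallest (0.0016586 mol): C 9.005, H 1.001, O 1.000
Empirical formula: C9HO
Empirical-formula mass = 125.11 g/mol; 250 ÷ 125.11 ≈ 2, so the molecular formula is C18H2O2.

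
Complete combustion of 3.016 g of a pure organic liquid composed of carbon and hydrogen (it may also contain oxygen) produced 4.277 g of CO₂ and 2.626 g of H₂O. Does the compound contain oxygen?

mol C = 4.277 g CO₂ ÷ 44.009 g/mol = 0.097185 mol
mol H = 2 × 2.626 g H₂O ÷ 18.015 g/mol = 0.29153 mol
C and H account for only 1.4612 g of the 3.016 g sample; the remaining 1.5548 g must be oxygen.

yes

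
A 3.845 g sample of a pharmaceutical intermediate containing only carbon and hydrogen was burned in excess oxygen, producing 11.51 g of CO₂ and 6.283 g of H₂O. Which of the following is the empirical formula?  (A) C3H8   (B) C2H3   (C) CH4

mol C = 11.51 g CO₂ ÷ 44.009 g/mol = 0.26154 mol
mol H = 2 × 6.283 g H₂O ÷ 18.015 g/mol = 0.69753 mol
Divide by the smallest (0.26154 mol): C 1.000, H 2.667
Multiplying each by 3 gives whole numbers: C 3.00, H 8.00

(A) C3H8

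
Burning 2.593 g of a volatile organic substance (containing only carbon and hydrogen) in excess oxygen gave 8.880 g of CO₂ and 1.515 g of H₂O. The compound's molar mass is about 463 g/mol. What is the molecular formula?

C36H30

mol C = 8.880 g CO₂ ÷ 44.009 g/mol = 0.20178 mol
mol H = 2 × 1.515 g H₂O ÷ 18.015 g/mol = 0.16819 mol
Divide by the smallest (0.16819 mol): C 1.200, H 1.000
Multiplying each by 5 gives whole numbers: C 6.00, H 5.00
Empirical formula: C6H5
Empirical-formula mass = 77.11 g/mol; 463 ÷ 77.11 ≈ 6, so the molecular formula is C36H30.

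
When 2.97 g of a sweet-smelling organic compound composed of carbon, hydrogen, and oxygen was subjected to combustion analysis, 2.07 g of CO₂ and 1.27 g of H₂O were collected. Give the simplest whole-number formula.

mol C = 2.07 g CO₂ ÷ 44.009 g/mol = 0.04704 mol
mol H = 2 × 1.27 g H₂O ÷ 18.015 g/mol = 0.1410 mol
mass O = 2.97 − (0.5649 + 0.1421) = 2.263 g → mol O = 2.263 ÷ 15.999 = 0.1414 mol
Divide by the smallest (0.04704 mol): C 1.000, H 2.998, O 3.007

CH3O3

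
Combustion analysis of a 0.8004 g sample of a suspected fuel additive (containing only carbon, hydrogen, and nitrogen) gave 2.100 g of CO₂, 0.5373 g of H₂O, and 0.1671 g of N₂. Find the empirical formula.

C4H5N

mol C = 2.100 g CO₂ ÷ 44.009 g/mol = 0.047718 mol
mol H = 2 × 0.5373 g H₂O ÷ 18.015 g/mol = 0.059650 mol
mol N = 2 × 0.1671 g N₂ ÷ 28.014 g/mol = 0.011930 mol
Divide by the smallest (0.011930 mol): C 4.000, H 5.000, N 1.000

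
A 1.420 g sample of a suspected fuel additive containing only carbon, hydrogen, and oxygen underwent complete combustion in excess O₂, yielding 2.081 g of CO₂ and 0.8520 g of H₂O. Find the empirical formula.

CH2O

mol C = 2.081 g CO₂ ÷ 44.009 g/mol = 0.047286 mol
mol H = 2 × 0.8520 g H₂O ÷ 18.015 g/mol = 0.094588 mol
mass O = 1.420 − (0.56795 + 0.095345) = 0.75671 g → mol O = 0.75671 ÷ 15.999 = 0.047297 mol
Divide by the smallest (0.047286 mol): C 1.000, H 2.000, O 1.000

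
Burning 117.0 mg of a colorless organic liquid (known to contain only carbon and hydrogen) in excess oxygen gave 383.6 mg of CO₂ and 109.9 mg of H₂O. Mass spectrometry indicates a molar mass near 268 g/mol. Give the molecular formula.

mol C = 0.3836 g CO₂ ÷ 44.009 g/mol = 0.0087164 mol
mol H = 2 × 0.1099 g H₂O ÷ 18.015 g/mol = 0.012201 mol
Divide by the smallest (0.0087164 mol): C 1.000, H 1.400
Multiplying each by 5 gives whole numbers: C 5.00, H 7.00
Empirical formula: C5H7
Empirical-formula mass = 67.11 g/mol; 268 ÷ 67.11 ≈ 4, so the molecular formula is C20H28.

C20H28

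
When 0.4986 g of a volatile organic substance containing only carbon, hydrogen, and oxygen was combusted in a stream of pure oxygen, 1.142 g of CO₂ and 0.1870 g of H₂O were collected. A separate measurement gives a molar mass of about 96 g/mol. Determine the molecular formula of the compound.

C5H4O2

mol C = 1.142 g CO₂ ÷ 44.009 g/mol = 0.025949 mol
mol H = 2 × 0.1870 g H₂O ÷ 18.015 g/mol = 0.020760 mol
mass O = 0.4986 − (0.31168 + 0.020927) = 0.16600 g → mol O = 0.16600 ÷ 15.999 = 0.010375 mol
Divide by the smallest (0.010375 mol): C 2.501, H 2.001, O 1.000
Multiplying each by 2 gives whole numbers: C 5.00, H 4.00, O 2.00
Empirical formula: C5H4O2
Empirical-formula mass = 96.08 g/mol; 96 ÷ 96.08 ≈ 1, so the molecular formula is C5H4O2.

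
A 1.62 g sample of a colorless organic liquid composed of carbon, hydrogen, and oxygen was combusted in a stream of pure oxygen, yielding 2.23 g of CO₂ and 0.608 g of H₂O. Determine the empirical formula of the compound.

C6H8O7

mol C = 2.23 g CO₂ ÷ 44.009 g/mol = 0.05067 mol
mol H = 2 × 0.608 g H₂O ÷ 18.015 g/mol = 0.06750 mol
mass O = 1.62 − (0.6086 + 0.06804) = 0.9433 g → mol O = 0.9433 ÷ 15.999 = 0.05896 mol
Divide by the smallest (0.05067 mol): C 1.000, H 1.332, O 1.164
Multiplying each by 6 gives whole numbers: C 6.00, H 7.99, O 6.98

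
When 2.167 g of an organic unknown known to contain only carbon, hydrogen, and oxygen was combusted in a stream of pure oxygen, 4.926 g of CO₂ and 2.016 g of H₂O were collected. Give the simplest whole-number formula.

C3H6O

mol C = 4.926 g CO₂ ÷ 44.009 g/mol = 0.11193 mol
mol H = 2 × 2.016 g H₂O ÷ 18.015 g/mol = 0.22381 mol
mass O = 2.167 − (1.3444 + 0.22560) = 0.59698 g → mol O = 0.59698 ÷ 15.999 = 0.037314 mol
Divide by the smallest (0.037314 mol): C 3.000, H 5.998, O 1.000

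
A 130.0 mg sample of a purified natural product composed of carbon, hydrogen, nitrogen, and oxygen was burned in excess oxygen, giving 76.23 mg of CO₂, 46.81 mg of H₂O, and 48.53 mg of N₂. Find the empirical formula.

CH3N2O2

mol C = 0.07623 g CO₂ ÷ 44.009 g/mol = 0.0017321 mol
mol H = 2 × 0.04681 g H₂O ÷ 18.015 g/mol = 0.0051968 mol
mol N = 2 × 0.04853 g N₂ ÷ 28.014 g/mol = 0.0034647 mol
mass O = 0.1300 − (0.020805 + 0.0052384 + 0.048530) = 0.055427 g → mol O = 0.055427 ÷ 15.999 = 0.0034644 mol
Divide by the smallest (0.0017321 mol): C 1.000, H 3.000, N 2.000, O 2.000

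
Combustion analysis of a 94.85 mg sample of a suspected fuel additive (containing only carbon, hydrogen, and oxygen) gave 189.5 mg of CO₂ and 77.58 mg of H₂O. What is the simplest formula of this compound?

C2H4O

mol C = 0.1895 g CO₂ ÷ 44.009 g/mol = 0.0043059 mol
mol H = 2 × 0.07758 g H₂O ÷ 18.015 g/mol = 0.0086128 mol
mass O = 0.09485 − (0.051719 + 0.0086817) = 0.034450 g → mol O = 0.034450 ÷ 15.999 = 0.0021532 mol
Divide by the smallest (0.0021532 mol): C 2.000, H 4.000, O 1.000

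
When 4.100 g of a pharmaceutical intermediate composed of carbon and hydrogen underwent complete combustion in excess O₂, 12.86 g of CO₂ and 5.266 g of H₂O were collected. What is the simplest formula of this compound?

mol C = 12.86 g CO₂ ÷ 44.009 g/mol = 0.29221 mol
mol H = 2 × 5.266 g H₂O ÷ 18.015 g/mol = 0.58462 mol
Divide by the smallest (0.29221 mol): C 1.000, H 2.001

CH2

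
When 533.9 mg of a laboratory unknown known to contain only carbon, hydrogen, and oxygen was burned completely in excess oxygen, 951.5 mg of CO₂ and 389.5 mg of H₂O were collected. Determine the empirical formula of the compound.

C3H6O2

mol C = 0.9515 g CO₂ ÷ 44.009 g/mol = 0.021621 mol
mol H = 2 × 0.3895 g H₂O ÷ 18.015 g/mol = 0.043242 mol
mass O = 0.5339 − (0.25968 + 0.043588) = 0.23063 g → mol O = 0.23063 ÷ 15.999 = 0.014415 mol
Divide by the smallest (0.014415 mol): C 1.500, H 3.000, O 1.000
Multiplying each by 2 gives whole numbers: C 3.00, H 6.00, O 2.00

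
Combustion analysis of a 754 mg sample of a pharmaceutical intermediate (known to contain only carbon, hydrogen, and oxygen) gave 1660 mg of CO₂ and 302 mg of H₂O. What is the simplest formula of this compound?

C9H8O4

mol C = 1.66 g CO₂ ÷ 44.009 g/mol = 0.03772 mol
mol H = 2 × 0.302 g H₂O ÷ 18.015 g/mol = 0.03353 mol
mass O = 0.754 − (0.4530 + 0.03380) = 0.2672 g → mol O = 0.2672 ÷ 15.999 = 0.01670 mol
Divide by the smallest (0.01670 mol): C 2.259, H 2.008, O 1.000
Multiplying each by 4 gives whole numbers: C 9.04, H 8.03, O 4.00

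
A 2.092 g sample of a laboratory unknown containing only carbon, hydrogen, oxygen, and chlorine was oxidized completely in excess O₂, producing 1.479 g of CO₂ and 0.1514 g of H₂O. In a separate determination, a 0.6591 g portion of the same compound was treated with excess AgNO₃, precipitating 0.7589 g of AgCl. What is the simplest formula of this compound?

mol C = 1.479 g CO₂ ÷ 44.009 g/mol = 0.033607 mol
mol H = 2 × 0.1514 g H₂O ÷ 18.015 g/mol = 0.016808 mol
From the AgCl data: mol Cl per gram of compound = (0.7589 ÷ 143.318) ÷ 0.6591 = 0.0080340 mol/g, so in the 2.092 g combustion sample mol Cl = 0.016807 mol
mass O = 2.092 − (0.40365 + 0.016943 + 0.59581) = 1.0756 g → mol O = 1.0756 ÷ 15.999 = 0.067229 mol
Divide by the smallest (0.016807 mol): C 2.000, H 1.000, Cl 1.000, O 4.000

C2HClO4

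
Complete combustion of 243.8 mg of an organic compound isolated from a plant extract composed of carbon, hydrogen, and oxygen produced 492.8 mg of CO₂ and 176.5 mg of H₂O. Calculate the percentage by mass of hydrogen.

8.10%

mol C = 0.4928 g CO₂ ÷ 44.009 g/mol = 0.011198 mol
mol H = 2 × 0.1765 g H₂O ÷ 18.015 g/mol = 0.019595 mol
mass O = 0.2438 − (0.13450 + 0.019752) = 0.089553 g → mol O = 0.089553 ÷ 15.999 = 0.0055974 mol
mass % H = 0.019752 g ÷ 0.2438 g × 100%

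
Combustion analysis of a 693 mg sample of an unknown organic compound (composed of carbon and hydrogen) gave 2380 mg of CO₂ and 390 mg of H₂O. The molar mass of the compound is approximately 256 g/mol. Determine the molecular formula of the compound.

C20H16

mol C = 2.38 g CO₂ ÷ 44.009 g/mol = 0.05408 mol
mol H = 2 × 0.390 g H₂O ÷ 18.015 g/mol = 0.04330 mol
Divide by the smallest (0.04330 mol): C 1.249, H 1.000
Multiplying each by 4 gives whole numbers: C 5.00, H 4.00
Empirical formula: C5H4
Empirical-formula mass = 64.09 g/mol; 256 ÷ 64.09 ≈ 4, so the molecular formula is C20H16.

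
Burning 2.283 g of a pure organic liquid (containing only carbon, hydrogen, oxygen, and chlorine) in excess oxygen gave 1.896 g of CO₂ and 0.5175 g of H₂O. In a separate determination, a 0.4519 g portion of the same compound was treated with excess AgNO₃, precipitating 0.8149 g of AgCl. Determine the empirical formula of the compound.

mol C = 1.896 g CO₂ ÷ 44.009 g/mol = 0.043082 mol
mol H = 2 × 0.5175 g H₂O ÷ 18.015 g/mol = 0.057452 mol
From the AgCl data: mol Cl per gram of compound = (0.8149 ÷ 143.318) ÷ 0.4519 = 0.012582 mol/g, so in the 2.283 g combustion sample mol Cl = 0.028725 mol
mass O = 2.283 − (0.51746 + 0.057912 + 1.0183) = 0.68931 g → mol O = 0.68931 ÷ 15.999 = 0.043085 mol
Divide by the smallest (0.028725 mol): C 1.500, H 2.000, Cl 1.000, O 1.500
Multiplying each by 2 gives whole numbers: C 3.00, H 4.00, Cl 2.00, O 3.00

C3H4Cl2O3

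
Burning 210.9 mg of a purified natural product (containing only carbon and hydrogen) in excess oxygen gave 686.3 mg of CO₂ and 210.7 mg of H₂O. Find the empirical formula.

C2H3

mol C = 0.6863 g CO₂ ÷ 44.009 g/mol = 0.015595 mol
mol H = 2 × 0.2107 g H₂O ÷ 18.015 g/mol = 0.023392 mol
Divide by the smallest (0.015595 mol): C 1.000, H 1.500
Multiplying each by 2 gives whole numbers: C 2.00, H 3.00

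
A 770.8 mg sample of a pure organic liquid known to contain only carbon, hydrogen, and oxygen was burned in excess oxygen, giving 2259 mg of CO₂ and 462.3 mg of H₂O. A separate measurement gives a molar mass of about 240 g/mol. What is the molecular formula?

mol C = 2.259 g CO₂ ÷ 44.009 g/mol = 0.051330 mol
mol H = 2 × 0.4623 g H₂O ÷ 18.015 g/mol = 0.051324 mol
mass O = 0.7708 − (0.61653 + 0.051734) = 0.10254 g → mol O = 0.10254 ÷ 15.999 = 0.0064089 mol
Divide by the smallest (0.0064089 mol): C 8.009, H 8.008, O 1.000
Empirical formula: C8H8O
Empirical-formula mass = 120.15 g/mol; 240 ÷ 120.15 ≈ 2, so the molecular formula is C16H16O2.

C16H16O2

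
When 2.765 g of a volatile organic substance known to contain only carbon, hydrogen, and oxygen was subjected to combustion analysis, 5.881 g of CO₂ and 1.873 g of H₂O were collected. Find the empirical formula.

C9H14O4

mol C = 5.881 g CO₂ ÷ 44.009 g/mol = 0.13363 mol
mol H = 2 × 1.873 g H₂O ÷ 18.015 g/mol = 0.20794 mol
mass O = 2.765 − (1.6051 + 0.20960) = 0.95035 g → mol O = 0.95035 ÷ 15.999 = 0.059400 mol
Divide by the smallest (0.059400 mol): C 2.250, H 3.501, O 1.000
Multiplying each by 4 gives whole numbers: C 9.00, H 14.00, O 4.00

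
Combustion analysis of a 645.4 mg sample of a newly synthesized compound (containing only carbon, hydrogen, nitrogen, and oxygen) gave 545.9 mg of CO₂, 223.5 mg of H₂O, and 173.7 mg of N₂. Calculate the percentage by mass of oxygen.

46.13%

mol C = 0.5459 g CO₂ ÷ 44.009 g/mol = 0.012404 mol
mol H = 2 × 0.2235 g H₂O ÷ 18.015 g/mol = 0.024813 mol
mol N = 2 × 0.1737 g N₂ ÷ 28.014 g/mol = 0.012401 mol
mass O = 0.6454 − (0.14899 + 0.025011 + 0.17370) = 0.29770 g → mol O = 0.29770 ÷ 15.999 = 0.018607 mol
mass % O = 0.29770 g ÷ 0.6454 g × 100%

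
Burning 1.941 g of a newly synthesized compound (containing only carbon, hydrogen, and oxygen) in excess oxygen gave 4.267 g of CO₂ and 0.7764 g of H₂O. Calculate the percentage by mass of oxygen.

35.53%

mol C = 4.267 g CO₂ ÷ 44.009 g/mol = 0.096957 mol
mol H = 2 × 0.7764 g H₂O ÷ 18.015 g/mol = 0.086195 mol
mass O = 1.941 − (1.1646 + 0.086884) = 0.68956 g → mol O = 0.68956 ÷ 15.999 = 0.043100 mol
mass % O = 0.68956 g ÷ 1.941 g × 100%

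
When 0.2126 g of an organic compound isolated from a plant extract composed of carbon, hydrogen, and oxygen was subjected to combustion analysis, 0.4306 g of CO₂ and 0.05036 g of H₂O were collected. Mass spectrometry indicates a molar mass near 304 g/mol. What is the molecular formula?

mol C = 0.4306 g CO₂ ÷ 44.009 g/mol = 0.0097844 mol
mol H = 2 × 0.05036 g H₂O ÷ 18.015 g/mol = 0.0055909 mol
mass O = 0.2126 − (0.11752 + 0.0056356) = 0.089444 g → mol O = 0.089444 ÷ 15.999 = 0.0055906 mol
Divide by the smallest (0.0055906 mol): C 1.750, H 1.000, O 1.000
Multiplying each by 4 gives whole numbers: C 7.00, H 4.00, O 4.00
Empirical formula: C7H4O4
Empirical-formula mass = 152.10 g/mol; 304 ÷ 152.10 ≈ 2, so the molecular formula is C14H8O8.

C14H8O8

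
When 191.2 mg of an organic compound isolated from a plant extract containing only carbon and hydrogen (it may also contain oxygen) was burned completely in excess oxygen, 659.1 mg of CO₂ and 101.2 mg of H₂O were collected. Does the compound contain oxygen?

mol C = 0.6591 g CO₂ ÷ 44.009 g/mol = 0.014976 mol
mol H = 2 × 0.1012 g H₂O ÷ 18.015 g/mol = 0.011235 mol
C and H together account for 0.19121 g — essentially the entire 0.1912 g sample — so the compound contains no oxygen.

no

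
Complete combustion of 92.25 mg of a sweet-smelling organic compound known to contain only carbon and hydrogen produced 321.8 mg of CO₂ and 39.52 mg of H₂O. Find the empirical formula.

C5H3

mol C = 0.3218 g CO₂ ÷ 44.009 g/mol = 0.0073121 mol
mol H = 2 × 0.03952 g H₂O ÷ 18.015 g/mol = 0.0043875 mol
Divide by the smallest (0.0043875 mol): C 1.667, H 1.000
Multiplying each by 3 gives whole numbers: C 5.00, H 3.00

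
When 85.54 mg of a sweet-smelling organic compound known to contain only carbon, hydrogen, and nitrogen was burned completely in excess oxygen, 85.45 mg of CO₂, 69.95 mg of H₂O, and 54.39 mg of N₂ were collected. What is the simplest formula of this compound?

CH4N2

mol C = 0.08545 g CO₂ ÷ 44.009 g/mol = 0.0019416 mol
mol H = 2 × 0.06995 g H₂O ÷ 18.015 g/mol = 0.0077658 mol
mol N = 2 × 0.05439 g N₂ ÷ 28.014 g/mol = 0.0038831 mol
Divide by the smallest (0.0019416 mol): C 1.000, H 4.000, N 2.000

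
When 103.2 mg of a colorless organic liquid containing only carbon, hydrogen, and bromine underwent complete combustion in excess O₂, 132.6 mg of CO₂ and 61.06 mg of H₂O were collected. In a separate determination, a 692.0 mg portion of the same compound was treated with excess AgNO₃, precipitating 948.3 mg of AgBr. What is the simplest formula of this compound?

C4H9Br

mol C = 0.1326 g CO₂ ÷ 44.009 g/mol = 0.0030130 mol
mol H = 2 × 0.06106 g H₂O ÷ 18.015 g/mol = 0.0067788 mol
From the AgBr data: mol Br per gram of compound = (0.9483 ÷ 187.772) ÷ 0.6920 = 0.0072981 mol/g, so in the 0.1032 g combustion sample mol Br = 0.00075316 mol
Divide by the smallest (0.00075316 mol): C 4.000, H 9.000, Br 1.000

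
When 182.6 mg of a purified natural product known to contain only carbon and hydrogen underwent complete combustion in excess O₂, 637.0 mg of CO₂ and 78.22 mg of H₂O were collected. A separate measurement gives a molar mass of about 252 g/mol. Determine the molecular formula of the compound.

C20H12

mol C = 0.6370 g CO₂ ÷ 44.009 g/mol = 0.014474 mol
mol H = 2 × 0.07822 g H₂O ÷ 18.015 g/mol = 0.0086839 mol
Divide by the smallest (0.0086839 mol): C 1.667, H 1.000
Multiplying each by 3 gives whole numbers: C 5.00, H 3.00
Empirical formula: C5H3
Empirical-formula mass = 63.08 g/mol; 252 ÷ 63.08 ≈ 4, so the molecular formula is C20H12.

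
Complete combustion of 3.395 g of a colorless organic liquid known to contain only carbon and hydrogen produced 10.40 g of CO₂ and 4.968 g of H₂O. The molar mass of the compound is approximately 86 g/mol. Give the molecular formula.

mol C = 10.40 g CO₂ ÷ 44.009 g/mol = 0.23632 mol
mol H = 2 × 4.968 g H₂O ÷ 18.015 g/mol = 0.55154 mol
Divide by the smallest (0.23632 mol): C 1.000, H 2.334
Multiplying each by 3 gives whole numbers: C 3.00, H 7.00
Empirical formula: C3H7
Empirical-formula mass = 43.09 g/mol; 86 ÷ 43.09 ≈ 2, so the molecular formula is C6H14.

C6H14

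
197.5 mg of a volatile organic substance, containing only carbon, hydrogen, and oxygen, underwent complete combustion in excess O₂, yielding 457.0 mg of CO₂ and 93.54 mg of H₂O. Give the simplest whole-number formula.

C8H8O3

mol C = 0.4570 g CO₂ ÷ 44.009 g/mol = 0.010384 mol
mol H = 2 × 0.09354 g H₂O ÷ 18.015 g/mol = 0.010385 mol
mass O = 0.1975 − (0.12473 + 0.010468) = 0.062307 g → mol O = 0.062307 ÷ 15.999 = 0.0038944 mol
Divide by the smallest (0.0038944 mol): C 2.666, H 2.667, O 1.000
Multiplying each by 3 gives whole numbers: C 8.00, H 8.00, O 3.00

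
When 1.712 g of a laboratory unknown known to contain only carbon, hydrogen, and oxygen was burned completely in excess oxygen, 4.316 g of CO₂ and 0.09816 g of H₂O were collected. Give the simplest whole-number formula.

C9HO3

mol C = 4.316 g CO₂ ÷ 44.009 g/mol = 0.098071 mol
mol H = 2 × 0.09816 g H₂O ÷ 18.015 g/mol = 0.010898 mol
mass O = 1.712 − (1.1779 + 0.010985) = 0.52309 g → mol O = 0.52309 ÷ 15.999 = 0.032695 mol
Divide by the smallest (0.010898 mol): C 8.999, H 1.000, O 3.000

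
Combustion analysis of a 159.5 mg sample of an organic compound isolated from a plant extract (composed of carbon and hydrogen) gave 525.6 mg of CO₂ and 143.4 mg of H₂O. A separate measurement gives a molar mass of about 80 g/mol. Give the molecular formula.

mol C = 0.5256 g CO₂ ÷ 44.009 g/mol = 0.011943 mol
mol H = 2 × 0.1434 g H₂O ÷ 18.015 g/mol = 0.015920 mol
Divide by the smallest (0.011943 mol): C 1.000, H 1.333
Multiplying each by 3 gives whole numbers: C 3.00, H 4.00
Empirical formula: C3H4
Empirical-formula mass = 40.06 g/mol; 80 ÷ 40.06 ≈ 2, so the molecular formula is C6H8.

C6H8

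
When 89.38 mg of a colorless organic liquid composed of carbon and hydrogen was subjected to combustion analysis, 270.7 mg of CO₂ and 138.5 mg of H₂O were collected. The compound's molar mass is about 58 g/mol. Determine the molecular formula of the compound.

C4H10

mol C = 0.2707 g CO₂ ÷ 44.009 g/mol = 0.0061510 mol
mol H = 2 × 0.1385 g H₂O ÷ 18.015 g/mol = 0.015376 mol
Divide by the smallest (0.0061510 mol): C 1.000, H 2.500
Multiplying each by 2 gives whole numbers: C 2.00, H 5.00
Empirical formula: C2H5
Empirical-formula mass = 29.06 g/mol; 58 ÷ 29.06 ≈ 2, so the molecular formula is C4H10.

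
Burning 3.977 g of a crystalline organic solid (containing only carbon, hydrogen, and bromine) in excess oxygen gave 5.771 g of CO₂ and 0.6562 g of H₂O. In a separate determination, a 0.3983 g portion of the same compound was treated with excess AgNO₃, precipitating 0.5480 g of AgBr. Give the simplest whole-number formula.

mol C = 5.771 g CO₂ ÷ 44.009 g/mol = 0.13113 mol
mol H = 2 × 0.6562 g H₂O ÷ 18.015 g/mol = 0.072850 mol
From the AgBr data: mol Br per gram of compound = (0.5480 ÷ 187.772) ÷ 0.3983 = 0.0073272 mol/g, so in the 3.977 g combustion sample mol Br = 0.029140 mol
Divide by the smallest (0.029140 mol): C 4.500, H 2.500, Br 1.000
Multiplying each by 2 gives whole numbers: C 9.00, H 5.00, Br 2.00

C9H5Br2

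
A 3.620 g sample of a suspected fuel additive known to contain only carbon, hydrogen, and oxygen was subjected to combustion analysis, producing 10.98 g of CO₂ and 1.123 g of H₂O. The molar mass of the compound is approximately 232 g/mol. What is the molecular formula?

mol C = 10.98 g CO₂ ÷ 44.009 g/mol = 0.24949 mol
mol H = 2 × 1.123 g H₂O ÷ 18.015 g/mol = 0.12467 mol
mass O = 3.620 − (2.9967 + 0.12567) = 0.49765 g → mol O = 0.49765 ÷ 15.999 = 0.031105 mol
Divide by the smallest (0.031105 mol): C 8.021, H 4.008, O 1.000
Empirical formula: C8H4O
Empirical-formula mass = 116.12 g/mol; 232 ÷ 116.12 ≈ 2, so the molecular formula is C16H8O2.

C16H8O2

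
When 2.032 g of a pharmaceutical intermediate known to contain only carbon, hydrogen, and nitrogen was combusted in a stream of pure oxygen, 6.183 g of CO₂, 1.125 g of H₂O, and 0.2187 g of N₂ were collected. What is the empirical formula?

C9H8N

mol C = 6.183 g CO₂ ÷ 44.009 g/mol = 0.14049 mol
mol H = 2 × 1.125 g H₂O ÷ 18.015 g/mol = 0.12490 mol
mol N = 2 × 0.2187 g N₂ ÷ 28.014 g/mol = 0.015614 mol
Divide by the smallest (0.015614 mol): C 8.998, H 7.999, N 1.000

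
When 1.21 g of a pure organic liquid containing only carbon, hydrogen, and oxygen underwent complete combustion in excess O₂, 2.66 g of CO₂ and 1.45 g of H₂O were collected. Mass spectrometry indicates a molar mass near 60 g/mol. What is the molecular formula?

mol C = 2.66 g CO₂ ÷ 44.009 g/mol = 0.06044 mol
mol H = 2 × 1.45 g H₂O ÷ 18.015 g/mol = 0.1610 mol
mass O = 1.21 − (0.7260 + 0.1623) = 0.3218 g → mol O = 0.3218 ÷ 15.999 = 0.02011 mol
Divide by the smallest (0.02011 mol): C 3.005, H 8.004, O 1.000
Empirical formula: C3H8O
Empirical-formula mass = 60.10 g/mol; 60 ÷ 60.10 ≈ 1, so the molecular formula is C3H8O.

C3H8O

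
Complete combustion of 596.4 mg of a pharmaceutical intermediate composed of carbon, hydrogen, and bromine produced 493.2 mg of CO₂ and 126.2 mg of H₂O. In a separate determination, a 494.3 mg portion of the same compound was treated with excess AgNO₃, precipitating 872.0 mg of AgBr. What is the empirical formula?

mol C = 0.4932 g CO₂ ÷ 44.009 g/mol = 0.011207 mol
mol H = 2 × 0.1262 g H₂O ÷ 18.015 g/mol = 0.014011 mol
From the AgBr data: mol Br per gram of compound = (0.8720 ÷ 187.772) ÷ 0.4943 = 0.0093950 mol/g, so in the 0.5964 g combustion sample mol Br = 0.0056032 mol
Divide by the smallest (0.0056032 mol): C 2.000, H 2.500, Br 1.000
Multiplying each by 2 gives whole numbers: C 4.00, H 5.00, Br 2.00

C4H5Br2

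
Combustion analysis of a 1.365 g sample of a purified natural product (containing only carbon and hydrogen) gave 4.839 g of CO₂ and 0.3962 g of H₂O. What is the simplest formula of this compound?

mol C = 4.839 g CO₂ ÷ 44.009 g/mol = 0.10995 mol
mol H = 2 × 0.3962 g H₂O ÷ 18.015 g/mol = 0.043986 mol
Divide by the smallest (0.043986 mol): C 2.500, H 1.000
Multiplying each by 2 gives whole numbers: C 5.00, H 2.00

C5H2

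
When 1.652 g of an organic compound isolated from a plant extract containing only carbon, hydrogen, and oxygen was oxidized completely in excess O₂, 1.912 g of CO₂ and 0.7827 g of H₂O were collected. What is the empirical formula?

C2H4O3

mol C = 1.912 g CO₂ ÷ 44.009 g/mol = 0.043446 mol
mol H = 2 × 0.7827 g H₂O ÷ 18.015 g/mol = 0.086894 mol
mass O = 1.652 − (0.52183 + 0.087589) = 1.0426 g → mol O = 1.0426 ÷ 15.999 = 0.065166 mol
Divide by the smallest (0.043446 mol): C 1.000, H 2.000, O 1.500
Multiplying each by 2 gives whole numbers: C 2.00, H 4.00, O 3.00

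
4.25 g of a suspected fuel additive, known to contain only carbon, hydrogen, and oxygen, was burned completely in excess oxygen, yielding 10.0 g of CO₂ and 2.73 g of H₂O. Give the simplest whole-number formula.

mol C = 10.0 g CO₂ ÷ 44.009 g/mol = 0.2272 mol
mol H = 2 × 2.73 g H₂O ÷ 18.015 g/mol = 0.3031 mol
mass O = 4.25 − (2.729 + 0.3055) = 1.215 g → mol O = 1.215 ÷ 15.999 = 0.07596 mol
Divide by the smallest (0.07596 mol): C 2.991, H 3.990, O 1.000

C3H4O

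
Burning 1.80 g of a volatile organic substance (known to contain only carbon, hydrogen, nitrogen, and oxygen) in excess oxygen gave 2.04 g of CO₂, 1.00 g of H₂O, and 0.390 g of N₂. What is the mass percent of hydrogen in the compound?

6.2%

mol C = 2.04 g CO₂ ÷ 44.009 g/mol = 0.04635 mol
mol H = 2 × 1.00 g H₂O ÷ 18.015 g/mol = 0.1110 mol
mol N = 2 × 0.390 g N₂ ÷ 28.014 g/mol = 0.02784 mol
mass O = 1.80 − (0.5568 + 0.1119 + 0.3900) = 0.7413 g → mol O = 0.7413 ÷ 15.999 = 0.04634 mol
mass % H = 0.1119 g ÷ 1.80 g × 100%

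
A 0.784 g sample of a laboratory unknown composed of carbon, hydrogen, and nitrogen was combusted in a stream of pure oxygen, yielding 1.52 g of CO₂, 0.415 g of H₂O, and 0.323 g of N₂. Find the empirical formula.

mol C = 1.52 g CO₂ ÷ 44.009 g/mol = 0.03454 mol
mol H = 2 × 0.415 g H₂O ÷ 18.015 g/mol = 0.04607 mol
mol N = 2 × 0.323 g N₂ ÷ 28.014 g/mol = 0.02306 mol
Divide by the smallest (0.02306 mol): C 1.498, H 1.998, N 1.000
Multiplying each by 2 gives whole numbers: C 3.00, H 4.00, N 2.00

C3H4N2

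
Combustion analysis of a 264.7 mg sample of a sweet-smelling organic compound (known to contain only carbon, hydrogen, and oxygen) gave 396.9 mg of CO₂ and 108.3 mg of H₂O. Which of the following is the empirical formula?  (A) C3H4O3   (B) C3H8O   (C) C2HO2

(A) C3H4O3

mol C = 0.3969 g CO₂ ÷ 44.009 g/mol = 0.0090186 mol
mol H = 2 × 0.1083 g H₂O ÷ 18.015 g/mol = 0.012023 mol
mass O = 0.2647 − (0.10832 + 0.012120) = 0.14426 g → mol O = 0.14426 ÷ 15.999 = 0.0090167 mol
Divide by the smallest (0.0090167 mol): C 1.000, H 1.333, O 1.000
Multiplying each by 3 gives whole numbers: C 3.00, H 4.00, O 3.00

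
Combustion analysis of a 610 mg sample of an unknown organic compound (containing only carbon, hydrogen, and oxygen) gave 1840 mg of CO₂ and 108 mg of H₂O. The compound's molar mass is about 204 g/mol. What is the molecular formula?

C14H4O2

mol C = 1.84 g CO₂ ÷ 44.009 g/mol = 0.04181 mol
mol H = 2 × 0.108 g H₂O ÷ 18.015 g/mol = 0.01199 mol
mass O = 0.610 − (0.5022 + 0.01209) = 0.09574 g → mol O = 0.09574 ÷ 15.999 = 0.005984 mol
Divide by the smallest (0.005984 mol): C 6.987, H 2.004, O 1.000
Empirical formula: C7H2O
Empirical-formula mass = 102.09 g/mol; 204 ÷ 102.09 ≈ 2, so the molecular formula is C14H4O2.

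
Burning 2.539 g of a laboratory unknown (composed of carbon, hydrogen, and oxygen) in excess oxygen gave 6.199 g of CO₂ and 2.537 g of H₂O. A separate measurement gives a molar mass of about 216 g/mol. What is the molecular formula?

C12H24O3

mol C = 6.199 g CO₂ ÷ 44.009 g/mol = 0.14086 mol
mol H = 2 × 2.537 g H₂O ÷ 18.015 g/mol = 0.28165 mol
mass O = 2.539 − (1.6918 + 0.28391) = 0.56325 g → mol O = 0.56325 ÷ 15.999 = 0.035205 mol
Divide by the smallest (0.035205 mol): C 4.001, H 8.000, O 1.000
Empirical formula: C4H8O
Empirical-formula mass = 72.11 g/mol; 216 ÷ 72.11 ≈ 3, so the molecular formula is C12H24O3.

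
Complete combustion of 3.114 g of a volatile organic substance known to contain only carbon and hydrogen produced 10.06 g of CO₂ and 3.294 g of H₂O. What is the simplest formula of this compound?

C5H8

mol C = 10.06 g CO₂ ÷ 44.009 g/mol = 0.22859 mol
mol H = 2 × 3.294 g H₂O ÷ 18.015 g/mol = 0.36570 mol
Divide by the smallest (0.22859 mol): C 1.000, H 1.600
Multiplying each by 5 gives whole numbers: C 5.00, H 8.00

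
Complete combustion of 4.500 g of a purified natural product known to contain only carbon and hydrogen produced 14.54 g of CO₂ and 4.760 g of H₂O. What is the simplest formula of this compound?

mol C = 14.54 g CO₂ ÷ 44.009 g/mol = 0.33039 mol
mol H = 2 × 4.760 g H₂O ÷ 18.015 g/mol = 0.52845 mol
Divide by the smallest (0.33039 mol): C 1.000, H 1.599
Multiplying each by 5 gives whole numbers: C 5.00, H 8.00

C5H8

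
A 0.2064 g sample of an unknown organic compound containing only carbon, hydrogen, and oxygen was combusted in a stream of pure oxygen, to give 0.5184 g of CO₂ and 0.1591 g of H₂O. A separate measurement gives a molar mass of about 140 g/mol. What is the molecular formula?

C8H12O2

mol C = 0.5184 g CO₂ ÷ 44.009 g/mol = 0.011779 mol
mol H = 2 × 0.1591 g H₂O ÷ 18.015 g/mol = 0.017663 mol
mass O = 0.2064 − (0.14148 + 0.017804) = 0.047113 g → mol O = 0.047113 ÷ 15.999 = 0.0029448 mol
Divide by the smallest (0.0029448 mol): C 4.000, H 5.998, O 1.000
Empirical formula: C4H6O
Empirical-formula mass = 70.09 g/mol; 140 ÷ 70.09 ≈ 2, so the molecular formula is C8H12O2.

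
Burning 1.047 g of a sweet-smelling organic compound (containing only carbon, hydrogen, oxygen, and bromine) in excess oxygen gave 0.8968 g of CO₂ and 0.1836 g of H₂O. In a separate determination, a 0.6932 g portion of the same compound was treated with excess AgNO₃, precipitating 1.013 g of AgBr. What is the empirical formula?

mol C = 0.8968 g CO₂ ÷ 44.009 g/mol = 0.020378 mol
mol H = 2 × 0.1836 g H₂O ÷ 18.015 g/mol = 0.020383 mol
From the AgBr data: mol Br per gram of compound = (1.013 ÷ 187.772) ÷ 0.6932 = 0.0077825 mol/g, so in the 1.047 g combustion sample mol Br = 0.0081483 mol
mass O = 1.047 − (0.24476 + 0.020546 + 0.65108) = 0.13062 g → mol O = 0.13062 ÷ 15.999 = 0.0081640 mol
Divide by the smallest (0.0081483 mol): C 2.501, H 2.502, Br 1.000, O 1.002
Multiplying each by 2 gives whole numbers: C 5.00, H 5.00, Br 2.00, O 2.00

C5H5Br2O2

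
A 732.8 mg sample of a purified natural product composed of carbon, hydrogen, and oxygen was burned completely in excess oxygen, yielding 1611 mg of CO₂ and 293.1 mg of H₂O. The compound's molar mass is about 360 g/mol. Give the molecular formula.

C18H16O8

mol C = 1.611 g CO₂ ÷ 44.009 g/mol = 0.036606 mol
mol H = 2 × 0.2931 g H₂O ÷ 18.015 g/mol = 0.032540 mol
mass O = 0.7328 − (0.43968 + 0.032800) = 0.26032 g → mol O = 0.26032 ÷ 15.999 = 0.016271 mol
Divide by the smallest (0.016271 mol): C 2.250, H 2.000, O 1.000
Multiplying each by 4 gives whole numbers: C 9.00, H 8.00, O 4.00
Empirical formula: C9H8O4
Empirical-formula mass = 180.16 g/mol; 360 ÷ 180.16 ≈ 2, so the molecular formula is C18H16O8.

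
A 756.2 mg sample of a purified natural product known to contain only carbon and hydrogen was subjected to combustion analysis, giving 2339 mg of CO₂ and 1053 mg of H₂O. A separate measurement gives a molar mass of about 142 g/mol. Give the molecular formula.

mol C = 2.339 g CO₂ ÷ 44.009 g/mol = 0.053148 mol
mol H = 2 × 1.053 g H₂O ÷ 18.015 g/mol = 0.11690 mol
Divide by the smallest (0.053148 mol): C 1.000, H 2.200
Multiplying each by 5 gives whole numbers: C 5.00, H 11.00
Empirical formula: C5H11
Empirical-formula mass = 71.14 g/mol; 142 ÷ 71.14 ≈ 2, so the molecular formula is C10H22.

C10H22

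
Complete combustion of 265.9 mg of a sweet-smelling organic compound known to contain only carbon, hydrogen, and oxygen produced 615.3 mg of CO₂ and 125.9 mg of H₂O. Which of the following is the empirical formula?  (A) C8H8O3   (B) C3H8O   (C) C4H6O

(A) C8H8O3

mol C = 0.6153 g CO₂ ÷ 44.009 g/mol = 0.013981 mol
mol H = 2 × 0.1259 g H₂O ÷ 18.015 g/mol = 0.013977 mol
mass O = 0.2659 − (0.16793 + 0.014089) = 0.083882 g → mol O = 0.083882 ÷ 15.999 = 0.0052430 mol
Divide by the smallest (0.0052430 mol): C 2.667, H 2.666, O 1.000
Multiplying each by 3 gives whole numbers: C 8.00, H 8.00, O 3.00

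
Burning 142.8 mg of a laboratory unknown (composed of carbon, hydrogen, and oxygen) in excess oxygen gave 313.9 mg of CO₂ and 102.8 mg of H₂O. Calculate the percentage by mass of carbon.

59.99%

mol C = 0.3139 g CO₂ ÷ 44.009 g/mol = 0.0071326 mol
mol H = 2 × 0.1028 g H₂O ÷ 18.015 g/mol = 0.011413 mol
mass O = 0.1428 − (0.085670 + 0.011504) = 0.045626 g → mol O = 0.045626 ÷ 15.999 = 0.0028518 mol
mass % C = 0.085670 g ÷ 0.1428 g × 100%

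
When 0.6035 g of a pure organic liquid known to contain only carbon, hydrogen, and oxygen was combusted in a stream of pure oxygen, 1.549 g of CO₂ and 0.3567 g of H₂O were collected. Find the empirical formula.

mol C = 1.549 g CO₂ ÷ 44.009 g/mol = 0.035197 mol
mol H = 2 × 0.3567 g H₂O ÷ 18.015 g/mol = 0.039600 mol
mass O = 0.6035 − (0.42276 + 0.039917) = 0.14083 g → mol O = 0.14083 ÷ 15.999 = 0.0088023 mol
Divide by the smallest (0.0088023 mol): C 3.999, H 4.499, O 1.000
Multiplying each by 2 gives whole numbers: C 8.00, H 9.00, O 2.00

C8H9O2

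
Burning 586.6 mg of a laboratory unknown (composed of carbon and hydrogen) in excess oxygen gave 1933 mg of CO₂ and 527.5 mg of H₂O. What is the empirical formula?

mol C = 1.933 g CO₂ ÷ 44.009 g/mol = 0.043923 mol
mol H = 2 × 0.5275 g H₂O ÷ 18.015 g/mol = 0.058562 mol
Divide by the smallest (0.043923 mol): C 1.000, H 1.333
Multiplying each by 3 gives whole numbers: C 3.00, H 4.00

C3H4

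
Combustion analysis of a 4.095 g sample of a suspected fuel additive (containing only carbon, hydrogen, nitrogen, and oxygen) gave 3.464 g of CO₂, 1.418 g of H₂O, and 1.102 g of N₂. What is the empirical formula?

mol C = 3.464 g CO₂ ÷ 44.009 g/mol = 0.078711 mol
mol H = 2 × 1.418 g H₂O ÷ 18.015 g/mol = 0.15742 mol
mol N = 2 × 1.102 g N₂ ÷ 28.014 g/mol = 0.078675 mol
mass O = 4.095 − (0.94540 + 0.15868 + 1.1020) = 1.8889 g → mol O = 1.8889 ÷ 15.999 = 0.11806 mol
Divide by the smallest (0.078675 mol): C 1.000, H 2.001, N 1.000, O 1.501
Multiplying each by 2 gives whole numbers: C 2.00, H 4.00, N 2.00, O 3.00

C2H4N2O3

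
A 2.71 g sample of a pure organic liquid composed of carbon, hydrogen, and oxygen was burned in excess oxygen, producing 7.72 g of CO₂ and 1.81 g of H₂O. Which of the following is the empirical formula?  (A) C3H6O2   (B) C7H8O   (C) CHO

(B) C7H8O

mol C = 7.72 g CO₂ ÷ 44.009 g/mol = 0.1754 mol
mol H = 2 × 1.81 g H₂O ÷ 18.015 g/mol = 0.2009 mol
mass O = 2.71 − (2.107 + 0.2026) = 0.4005 g → mol O = 0.4005 ÷ 15.999 = 0.02503 mol
Divide by the smallest (0.02503 mol): C 7.008, H 8.027, O 1.000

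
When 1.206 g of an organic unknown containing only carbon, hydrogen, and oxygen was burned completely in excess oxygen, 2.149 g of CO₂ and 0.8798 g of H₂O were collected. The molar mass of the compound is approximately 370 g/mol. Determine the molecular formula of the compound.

C15H30O10

mol C = 2.149 g CO₂ ÷ 44.009 g/mol = 0.048831 mol
mol H = 2 × 0.8798 g H₂O ÷ 18.015 g/mol = 0.097674 mol
mass O = 1.206 − (0.58651 + 0.098456) = 0.52104 g → mol O = 0.52104 ÷ 15.999 = 0.032567 mol
Divide by the smallest (0.032567 mol): C 1.499, H 2.999, O 1.000
Multiplying each by 2 gives whole numbers: C 3.00, H 6.00, O 2.00
Empirical formula: C3H6O2
Empirical-formula mass = 74.08 g/mol; 370 ÷ 74.08 ≈ 5, so the molecular formula is C15H30O10.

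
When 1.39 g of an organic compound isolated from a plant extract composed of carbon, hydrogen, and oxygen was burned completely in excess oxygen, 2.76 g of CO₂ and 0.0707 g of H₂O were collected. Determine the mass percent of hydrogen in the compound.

mol C = 2.76 g CO₂ ÷ 44.009 g/mol = 0.06271 mol
mol H = 2 × 0.0707 g H₂O ÷ 18.015 g/mol = 0.007849 mol
mass O = 1.39 − (0.7533 + 0.007912) = 0.6288 g → mol O = 0.6288 ÷ 15.999 = 0.03930 mol
mass % H = 0.007912 g ÷ 1.39 g × 100%

0.6%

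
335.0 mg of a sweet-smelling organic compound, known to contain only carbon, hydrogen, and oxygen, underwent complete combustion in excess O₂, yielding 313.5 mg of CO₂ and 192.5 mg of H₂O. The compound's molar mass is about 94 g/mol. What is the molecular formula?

C2H6O4

mol C = 0.3135 g CO₂ ÷ 44.009 g/mol = 0.0071235 mol
mol H = 2 × 0.1925 g H₂O ÷ 18.015 g/mol = 0.021371 mol
mass O = 0.3350 − (0.085561 + 0.021542) = 0.22790 g → mol O = 0.22790 ÷ 15.999 = 0.014244 mol
Divide by the smallest (0.0071235 mol): C 1.000, H 3.000, O 2.000
Empirical formula: CH3O2
Empirical-formula mass = 47.03 g/mol; 94 ÷ 47.03 ≈ 2, so the molecular formula is C2H6O4.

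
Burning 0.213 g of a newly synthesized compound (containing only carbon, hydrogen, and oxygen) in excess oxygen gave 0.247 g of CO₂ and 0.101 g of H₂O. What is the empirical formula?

mol C = 0.247 g CO₂ ÷ 44.009 g/mol = 0.005612 mol
mol H = 2 × 0.101 g H₂O ÷ 18.015 g/mol = 0.01121 mol
mass O = 0.213 − (0.06741 + 0.01130) = 0.1343 g → mol O = 0.1343 ÷ 15.999 = 0.008393 mol
Divide by the smallest (0.005612 mol): C 1.000, H 1.998, O 1.495
Multiplying each by 2 gives whole numbers: C 2.00, H 4.00, O 2.99

C2H4O3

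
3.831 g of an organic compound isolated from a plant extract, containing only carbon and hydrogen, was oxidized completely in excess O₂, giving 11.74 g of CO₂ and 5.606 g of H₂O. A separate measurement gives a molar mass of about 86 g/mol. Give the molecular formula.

C6H14

mol C = 11.74 g CO₂ ÷ 44.009 g/mol = 0.26676 mol
mol H = 2 × 5.606 g H₂O ÷ 18.015 g/mol = 0.62237 mol
Divide by the smallest (0.26676 mol): C 1.000, H 2.333
Multiplying each by 3 gives whole numbers: C 3.00, H 7.00
Empirical formula: C3H7
Empirical-formula mass = 43.09 g/mol; 86 ÷ 43.09 ≈ 2, so the molecular formula is C6H14.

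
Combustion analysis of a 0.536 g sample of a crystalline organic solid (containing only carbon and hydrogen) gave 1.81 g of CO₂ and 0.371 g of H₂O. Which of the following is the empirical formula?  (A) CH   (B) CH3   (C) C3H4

(A) CH

mol C = 1.81 g CO₂ ÷ 44.009 g/mol = 0.04113 mol
mol H = 2 × 0.371 g H₂O ÷ 18.015 g/mol = 0.04119 mol
Divide by the smallest (0.04113 mol): C 1.000, H 1.001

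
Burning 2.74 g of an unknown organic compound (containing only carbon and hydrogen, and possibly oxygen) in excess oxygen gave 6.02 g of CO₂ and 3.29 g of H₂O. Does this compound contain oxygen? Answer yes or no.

yes

mol C = 6.02 g CO₂ ÷ 44.009 g/mol = 0.1368 mol
mol H = 2 × 3.29 g H₂O ÷ 18.015 g/mol = 0.3653 mol
C and H account for only 2.011 g of the 2.74 g sample; the remaining 0.7288 g must be oxygen.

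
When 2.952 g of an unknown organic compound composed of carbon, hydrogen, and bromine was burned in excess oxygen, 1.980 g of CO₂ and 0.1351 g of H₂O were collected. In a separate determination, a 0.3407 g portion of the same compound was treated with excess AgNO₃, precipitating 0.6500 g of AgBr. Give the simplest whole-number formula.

C3HBr2

mol C = 1.980 g CO₂ ÷ 44.009 g/mol = 0.044991 mol
mol H = 2 × 0.1351 g H₂O ÷ 18.015 g/mol = 0.014999 mol
From the AgBr data: mol Br per gram of compound = (0.6500 ÷ 187.772) ÷ 0.3407 = 0.010160 mol/g, so in the 2.952 g combustion sample mol Br = 0.029993 mol
Divide by the smallest (0.014999 mol): C 3.000, H 1.000, Br 2.000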